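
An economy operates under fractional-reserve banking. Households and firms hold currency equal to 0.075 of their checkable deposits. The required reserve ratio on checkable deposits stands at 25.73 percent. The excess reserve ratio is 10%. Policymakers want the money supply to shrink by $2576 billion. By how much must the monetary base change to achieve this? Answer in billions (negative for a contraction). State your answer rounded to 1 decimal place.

The money multiplier is m = (1 + c) / (rr + e + c) = (1 + 0.075) / (0.2573 + 0.1 + 0.075) ≈ 2.486699.
ΔMB = ΔM / m = (−2576) / 2.486699 ≈ -1035.9115 billion.

-1035.9 billion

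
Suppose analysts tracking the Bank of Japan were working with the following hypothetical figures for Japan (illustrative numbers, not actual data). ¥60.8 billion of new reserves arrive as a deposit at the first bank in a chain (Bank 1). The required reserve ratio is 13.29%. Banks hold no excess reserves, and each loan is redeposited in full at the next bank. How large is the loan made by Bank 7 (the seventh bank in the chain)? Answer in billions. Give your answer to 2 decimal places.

¥22.41 billion

Each bank lends a fraction (1 − rr) = 0.8671 of the deposit it receives, so Bank 7 receives 60.8·0.8671^6 and lends 60.8·0.8671^7 ≈ 22.4072 billion.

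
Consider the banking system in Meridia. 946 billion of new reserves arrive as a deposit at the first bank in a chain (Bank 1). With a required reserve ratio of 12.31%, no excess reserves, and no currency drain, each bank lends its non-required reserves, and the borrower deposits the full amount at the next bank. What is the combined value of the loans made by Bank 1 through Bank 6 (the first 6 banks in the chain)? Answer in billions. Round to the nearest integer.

3675 billion

Bank i lends (1 − rr)^i of the original deposit: Bank 1 lends 946·0.8769 = 829.5474, Bank 2 lends 946·0.8769² ≈ 727.4301, and so on.
Summing a geometric series: total = 946·[0.8769·(1 − 0.8769^6) / (1 − 0.8769)] ≈ 3674.8457 billion.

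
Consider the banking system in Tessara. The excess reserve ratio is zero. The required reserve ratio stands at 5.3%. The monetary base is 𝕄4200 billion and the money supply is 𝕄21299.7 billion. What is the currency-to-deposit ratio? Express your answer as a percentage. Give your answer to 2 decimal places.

17.96%

Using m = M/MB = 21299.7/4200 ≈ 5.071357. From m = (1 + c)/(c + rr + e), rearranging gives 1 + c = m·(c + rr + e), so c·(1 − m) = m·(rr + e) − 1.
Hence c = [m·(rr + e) − 1]/(1 − m) = [5.071357 × (0.053 + 0) − 1] / (1 − 5.071357) ≈ 0.179601.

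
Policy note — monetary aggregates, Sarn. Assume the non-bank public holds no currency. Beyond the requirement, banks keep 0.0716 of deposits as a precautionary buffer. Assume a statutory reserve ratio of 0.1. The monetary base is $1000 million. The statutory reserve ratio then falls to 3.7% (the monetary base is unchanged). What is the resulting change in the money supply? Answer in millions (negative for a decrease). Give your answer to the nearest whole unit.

Initially m₁ = 1 / (0.1 + 0.0716) ≈ 5.8275, so M₁ = 5.8275 × 1000 = 5827.5 million.
After the change m₂ = 1 / (0.037 + 0.0716) ≈ 9.2081, so M₂ = 9.2081 × 1000 = 9208.1 million.
ΔM = M₂ − M₁ = 9208.1 − 5827.5 = 3380.6 million.

$3381 million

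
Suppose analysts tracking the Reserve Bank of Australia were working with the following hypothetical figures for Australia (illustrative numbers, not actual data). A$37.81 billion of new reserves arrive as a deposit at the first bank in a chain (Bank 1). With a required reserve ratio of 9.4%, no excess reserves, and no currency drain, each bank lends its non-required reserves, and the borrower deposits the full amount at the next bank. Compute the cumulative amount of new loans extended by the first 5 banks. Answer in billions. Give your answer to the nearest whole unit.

Bank i lends (1 − rr)^i of the original deposit: Bank 1 lends 37.81·0.9060 ≈ 34.2559, Bank 2 lends 37.81·0.9060² ≈ 31.0358, and so on.
Summing a geometric series: total = 37.81·[0.9060·(1 − 0.9060^5) / (1 − 0.9060)] ≈ 141.9661 billion.

A$142 billion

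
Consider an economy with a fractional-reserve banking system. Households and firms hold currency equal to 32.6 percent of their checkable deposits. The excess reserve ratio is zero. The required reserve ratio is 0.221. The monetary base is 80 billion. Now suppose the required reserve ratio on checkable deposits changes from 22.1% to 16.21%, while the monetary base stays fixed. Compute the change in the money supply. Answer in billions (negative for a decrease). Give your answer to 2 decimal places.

23.40 billion

Initially m₁ = (1 + 0.326) / (0.221 + 0.326) ≈ 2.42413, so M₁ = 2.42413 × 80 = 193.9304 billion.
After the change m₂ = (1 + 0.326) / (0.1621 + 0.326) ≈ 2.71666, so M₂ = 2.71666 × 80 = 217.3328 billion.
ΔM = M₂ − M₁ = 217.3328 − 193.9304 = 23.4024 billion.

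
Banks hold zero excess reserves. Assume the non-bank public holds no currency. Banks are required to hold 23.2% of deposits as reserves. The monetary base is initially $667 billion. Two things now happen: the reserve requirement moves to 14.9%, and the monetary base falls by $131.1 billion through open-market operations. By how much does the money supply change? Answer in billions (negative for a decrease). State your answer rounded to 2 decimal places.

Before: m₁ = 1 / (0.232) ≈ 4.310345, MB₁ = 667, so M₁ = 4.310345 × 667 ≈ 2875.0001 billion.
After: m₂ = 1 / (0.149) ≈ 6.711409, MB₂ = 667 − 131.1 = 535.9, so M₂ = 6.711409 × 535.9 ≈ 3596.6441 billion.
ΔM = M₂ − M₁ = 3596.6441 − 2875.0001 = 721.644 billion.

$721.64 billion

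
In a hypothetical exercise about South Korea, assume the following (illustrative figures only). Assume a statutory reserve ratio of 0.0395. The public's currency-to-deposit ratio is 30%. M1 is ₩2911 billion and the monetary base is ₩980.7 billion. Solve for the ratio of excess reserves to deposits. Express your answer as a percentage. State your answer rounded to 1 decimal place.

9.8%

Using m = M/MB = 2911/980.7 ≈ 2.968288. Since m = (1 + c)/(c + rr + e), the denominator satisfies c + rr + e = (1 + c)/m = (1 + 0.3) / 2.968288 ≈ 0.437963.
With c = 0.3 and rr = 0.0395, the ratio of excess reserves to deposits is 0.437963 − 0.3 − 0.0395 = 0.098463.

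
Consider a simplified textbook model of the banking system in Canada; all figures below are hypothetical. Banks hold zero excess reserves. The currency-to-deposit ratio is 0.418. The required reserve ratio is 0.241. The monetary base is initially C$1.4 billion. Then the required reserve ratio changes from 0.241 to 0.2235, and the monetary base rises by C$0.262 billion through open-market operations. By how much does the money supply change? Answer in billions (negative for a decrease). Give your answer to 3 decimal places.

Before: m₁ = (1 + 0.418) / (0.241 + 0.418) ≈ 2.15175, MB₁ = 1.4, so M₁ = 2.15175 × 1.4 ≈ 3.0124 billion.
After: m₂ = (1 + 0.418) / (0.2235 + 0.418) ≈ 2.21044, MB₂ = 1.4 + 0.262 = 1.662, so M₂ = 2.21044 × 1.662 ≈ 3.6738 billion.
ΔM = M₂ − M₁ = 3.6738 − 3.0124 = 0.6614 billion.

C$0.661 billion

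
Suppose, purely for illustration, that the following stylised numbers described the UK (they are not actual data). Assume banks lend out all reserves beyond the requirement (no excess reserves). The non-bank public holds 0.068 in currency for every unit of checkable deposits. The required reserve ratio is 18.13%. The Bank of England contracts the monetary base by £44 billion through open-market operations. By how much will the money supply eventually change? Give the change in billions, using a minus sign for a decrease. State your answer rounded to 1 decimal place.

The money multiplier is m = (1 + c) / (rr + c) = (1 + 0.068) / (0.1813 + 0.068) ≈ 4.2840.
The sale removes 44 billion of base, so ΔM = m × ΔMB = 4.2840 × (−44) = -188.496 billion.

-188.5 billion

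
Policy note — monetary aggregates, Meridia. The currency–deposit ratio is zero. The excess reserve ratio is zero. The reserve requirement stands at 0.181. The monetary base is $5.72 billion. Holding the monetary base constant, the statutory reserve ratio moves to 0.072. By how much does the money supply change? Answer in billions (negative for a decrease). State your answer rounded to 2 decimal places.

$47.84 billion

Initially m₁ = 1 / (0.181) ≈ 5.5249, so M₁ = 5.5249 × 5.72 ≈ 31.6024 billion.
After the change m₂ = 1 / (0.072) ≈ 13.8889, so M₂ = 13.8889 × 5.72 ≈ 79.4445 billion.
ΔM = M₂ − M₁ = 79.4445 − 31.6024 = 47.8421 billion.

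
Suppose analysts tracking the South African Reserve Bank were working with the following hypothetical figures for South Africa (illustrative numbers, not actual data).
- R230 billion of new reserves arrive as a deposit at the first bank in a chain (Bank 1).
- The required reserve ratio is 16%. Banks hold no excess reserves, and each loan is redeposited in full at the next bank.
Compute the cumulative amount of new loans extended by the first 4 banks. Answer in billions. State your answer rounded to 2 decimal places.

R606.32 billion

Bank i lends (1 − rr)^i of the original deposit: Bank 1 lends 230·0.8400 = 193.2000, Bank 2 lends 230·0.8400² = 162.2880, and so on.
Summing a geometric series: total = 230·[0.8400·(1 − 0.8400^4) / (1 − 0.8400)] ≈ 606.3203 billion.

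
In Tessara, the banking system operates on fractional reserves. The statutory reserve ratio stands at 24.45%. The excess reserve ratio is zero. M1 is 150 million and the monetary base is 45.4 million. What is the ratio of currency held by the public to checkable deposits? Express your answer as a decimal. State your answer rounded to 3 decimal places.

0.083

Using m = M/MB = 150/45.4 ≈ 3.303965. From m = (1 + c)/(c + rr + e), rearranging gives 1 + c = m·(c + rr + e), so c·(1 − m) = m·(rr + e) − 1.
Hence c = [m·(rr + e) − 1]/(1 − m) = [3.303965 × (0.2445 + 0) − 1] / (1 − 3.303965) ≈ 0.083413.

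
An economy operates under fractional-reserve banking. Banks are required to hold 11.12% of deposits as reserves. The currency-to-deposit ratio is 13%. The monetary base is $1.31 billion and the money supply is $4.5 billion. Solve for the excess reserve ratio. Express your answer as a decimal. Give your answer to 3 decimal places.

0.088

Using m = M/MB = 4.5/1.31 ≈ 3.435115. Since m = (1 + c)/(c + rr + e), the denominator satisfies c + rr + e = (1 + c)/m = (1 + 0.13) / 3.435115 ≈ 0.328956.
With c = 0.13 and rr = 0.1112, the excess reserve ratio is 0.328956 − 0.13 − 0.1112 = 0.087756.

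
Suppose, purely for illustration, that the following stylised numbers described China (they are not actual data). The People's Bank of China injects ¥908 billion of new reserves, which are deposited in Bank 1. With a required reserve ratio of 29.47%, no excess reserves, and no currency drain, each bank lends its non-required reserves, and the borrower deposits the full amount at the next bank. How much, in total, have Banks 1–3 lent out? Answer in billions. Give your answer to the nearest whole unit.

¥1411 billion

Bank i lends (1 − rr)^i of the original deposit: Bank 1 lends 908·0.7053 = 640.4124, Bank 2 lends 908·0.7053² ≈ 451.6829, and so on.
Summing a geometric series: total = 908·[0.7053·(1 − 0.7053^3) / (1 − 0.7053)] ≈ 1410.6672 billion.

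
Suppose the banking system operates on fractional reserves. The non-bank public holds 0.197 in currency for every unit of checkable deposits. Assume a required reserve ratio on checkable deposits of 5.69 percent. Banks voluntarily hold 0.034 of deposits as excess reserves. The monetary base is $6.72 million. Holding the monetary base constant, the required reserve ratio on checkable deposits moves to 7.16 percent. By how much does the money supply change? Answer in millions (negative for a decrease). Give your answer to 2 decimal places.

Initially m₁ = (1 + 0.197) / (0.0569 + 0.034 + 0.197) ≈ 4.1577, so M₁ = 4.1577 × 6.72 ≈ 27.9397 million.
After the change m₂ = (1 + 0.197) / (0.0716 + 0.034 + 0.197) ≈ 3.9557, so M₂ = 3.9557 × 6.72 ≈ 26.5823 million.
ΔM = M₂ − M₁ = 26.5823 − 27.9397 = -1.3574 million.

-1.36 million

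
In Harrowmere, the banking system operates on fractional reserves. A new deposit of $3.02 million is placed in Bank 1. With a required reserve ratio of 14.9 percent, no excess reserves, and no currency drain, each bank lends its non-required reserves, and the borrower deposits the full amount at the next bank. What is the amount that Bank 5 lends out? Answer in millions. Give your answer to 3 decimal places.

$1.348 million

Each bank lends a fraction (1 − rr) = 0.8510 of the deposit it receives, so Bank 5 receives 3.02·0.8510^4 and lends 3.02·0.8510^5 ≈ 1.3479 million.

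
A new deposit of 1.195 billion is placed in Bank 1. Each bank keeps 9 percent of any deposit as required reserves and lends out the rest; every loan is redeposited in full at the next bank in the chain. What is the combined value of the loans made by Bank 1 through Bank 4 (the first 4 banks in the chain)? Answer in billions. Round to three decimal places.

3.797 billion

Bank i lends (1 − rr)^i of the original deposit: Bank 1 lends 1.195·0.9100 ≈ 1.0875, Bank 2 lends 1.195·0.9100² ≈ 0.9896, and so on.
Summing a geometric series: total = 1.195·[0.9100·(1 − 0.9100^4) / (1 − 0.9100)] ≈ 3.7970 billion.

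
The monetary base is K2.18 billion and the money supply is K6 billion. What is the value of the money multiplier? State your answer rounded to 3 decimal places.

2.752

The money multiplier is m = M / MB = 6 / 2.18 ≈ 2.75229.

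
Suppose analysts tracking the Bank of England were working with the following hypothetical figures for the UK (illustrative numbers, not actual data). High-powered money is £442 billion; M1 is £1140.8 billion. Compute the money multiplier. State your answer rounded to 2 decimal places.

The money multiplier is m = M / MB = 1140.8 / 442 ≈ 2.58100.

2.58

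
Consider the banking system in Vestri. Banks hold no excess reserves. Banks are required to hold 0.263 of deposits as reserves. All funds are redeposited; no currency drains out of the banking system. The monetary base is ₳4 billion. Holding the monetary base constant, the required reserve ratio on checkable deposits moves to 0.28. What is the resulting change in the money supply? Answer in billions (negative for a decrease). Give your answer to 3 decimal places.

-0.923 billion

Initially m₁ = 1 / (0.263) ≈ 3.80228, so M₁ = 3.80228 × 4 ≈ 15.2091 billion.
After the change m₂ = 1 / (0.28) ≈ 3.57143, so M₂ = 3.57143 × 4 ≈ 14.2857 billion.
ΔM = M₂ − M₁ = 14.2857 − 15.2091 = -0.9234 billion.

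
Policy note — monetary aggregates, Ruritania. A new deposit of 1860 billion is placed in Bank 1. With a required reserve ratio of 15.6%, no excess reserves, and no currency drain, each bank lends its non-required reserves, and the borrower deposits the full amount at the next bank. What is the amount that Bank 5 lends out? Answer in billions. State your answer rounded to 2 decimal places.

796.57 billion

Each bank lends a fraction (1 − rr) = 0.8440 of the deposit it receives, so Bank 5 receives 1860·0.8440^4 and lends 1860·0.8440^5 ≈ 796.5723 billion.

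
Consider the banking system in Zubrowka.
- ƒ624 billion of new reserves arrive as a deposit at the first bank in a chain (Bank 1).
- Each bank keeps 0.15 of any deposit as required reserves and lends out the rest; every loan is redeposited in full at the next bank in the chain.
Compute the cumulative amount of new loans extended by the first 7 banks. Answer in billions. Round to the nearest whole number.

ƒ2402 billion

Bank i lends (1 − rr)^i of the original deposit: Bank 1 lends 624·0.8500 = 530.4000, Bank 2 lends 624·0.8500² = 450.8400, and so on.
Summing a geometric series: total = 624·[0.8500·(1 − 0.8500^7) / (1 − 0.8500)] ≈ 2402.4394 billion.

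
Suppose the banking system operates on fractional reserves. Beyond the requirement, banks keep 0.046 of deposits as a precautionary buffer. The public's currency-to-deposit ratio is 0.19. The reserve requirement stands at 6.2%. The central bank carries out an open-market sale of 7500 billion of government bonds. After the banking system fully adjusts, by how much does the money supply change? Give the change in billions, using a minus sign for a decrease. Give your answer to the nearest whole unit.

-29950 billion

The money multiplier is m = (1 + c) / (rr + e + c) = (1 + 0.19) / (0.062 + 0.046 + 0.19) ≈ 3.99329.
The sale removes 7500 billion of base, so ΔM = m × ΔMB = 3.99329 × (−7500) = -29949.675 billion.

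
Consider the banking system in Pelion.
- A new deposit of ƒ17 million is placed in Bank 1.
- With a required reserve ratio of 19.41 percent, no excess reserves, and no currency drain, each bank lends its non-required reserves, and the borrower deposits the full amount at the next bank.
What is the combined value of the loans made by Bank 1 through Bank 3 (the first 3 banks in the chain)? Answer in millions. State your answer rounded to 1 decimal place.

ƒ33.6 million

Bank i lends (1 − rr)^i of the original deposit: Bank 1 lends 17·0.8059 = 13.7003, Bank 2 lends 17·0.8059² ≈ 11.0411, and so on.
Summing a geometric series: total = 17·[0.8059·(1 − 0.8059^3) / (1 − 0.8059)] ≈ 33.6394 million.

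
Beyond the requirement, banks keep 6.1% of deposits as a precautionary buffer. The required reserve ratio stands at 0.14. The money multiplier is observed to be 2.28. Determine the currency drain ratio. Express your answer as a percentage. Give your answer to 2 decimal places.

Using m = 2.28. From m = (1 + c)/(c + rr + e), rearranging gives 1 + c = m·(c + rr + e), so c·(1 − m) = m·(rr + e) − 1.
Hence c = [m·(rr + e) − 1]/(1 − m) = [2.28 × (0.14 + 0.061) − 1] / (1 − 2.28) ≈ 0.423219.

42.32%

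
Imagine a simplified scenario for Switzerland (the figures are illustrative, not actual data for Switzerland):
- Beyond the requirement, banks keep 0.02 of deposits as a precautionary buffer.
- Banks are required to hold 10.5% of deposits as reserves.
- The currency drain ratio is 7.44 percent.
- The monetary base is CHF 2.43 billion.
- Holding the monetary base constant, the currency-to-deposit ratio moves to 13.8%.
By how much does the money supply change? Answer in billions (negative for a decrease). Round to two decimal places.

-2.58 billion

Initially m₁ = (1 + 0.0744) / (0.105 + 0.02 + 0.0744) ≈ 5.3882, so M₁ = 5.3882 × 2.43 ≈ 13.0933 billion.
After the change m₂ = (1 + 0.138) / (0.105 + 0.02 + 0.138) ≈ 4.3270, so M₂ = 4.3270 × 2.43 ≈ 10.5146 billion.
ΔM = M₂ − M₁ = 10.5146 − 13.0933 = -2.5787 billion.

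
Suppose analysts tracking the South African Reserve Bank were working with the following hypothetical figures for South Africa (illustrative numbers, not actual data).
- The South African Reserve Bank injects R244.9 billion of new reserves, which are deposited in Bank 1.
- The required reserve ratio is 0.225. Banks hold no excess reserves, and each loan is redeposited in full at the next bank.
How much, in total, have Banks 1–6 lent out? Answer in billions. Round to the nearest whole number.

Bank i lends (1 − rr)^i of the original deposit: Bank 1 lends 244.9·0.7750 = 189.7975, Bank 2 lends 244.9·0.7750² ≈ 147.0931, and so on.
Summing a geometric series: total = 244.9·[0.7750·(1 − 0.7750^6) / (1 − 0.7750)] ≈ 660.7689 billion.

R661 billion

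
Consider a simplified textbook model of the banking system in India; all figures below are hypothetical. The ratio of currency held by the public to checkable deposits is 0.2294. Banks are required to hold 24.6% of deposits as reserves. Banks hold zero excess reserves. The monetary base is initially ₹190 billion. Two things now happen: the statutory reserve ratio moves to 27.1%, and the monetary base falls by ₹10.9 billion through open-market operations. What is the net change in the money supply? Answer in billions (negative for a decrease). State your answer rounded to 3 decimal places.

-51.327 billion

Before: m₁ = (1 + 0.2294) / (0.246 + 0.2294) ≈ 2.5860328, MB₁ = 190, so M₁ = 2.5860328 × 190 ≈ 491.3462 billion.
After: m₂ = (1 + 0.2294) / (0.271 + 0.2294) ≈ 2.4568345, MB₂ = 190 − 10.9 = 179.1, so M₂ = 2.4568345 × 179.1 ≈ 440.0191 billion.
ΔM = M₂ − M₁ = 440.0191 − 491.3462 = -51.3271 billion.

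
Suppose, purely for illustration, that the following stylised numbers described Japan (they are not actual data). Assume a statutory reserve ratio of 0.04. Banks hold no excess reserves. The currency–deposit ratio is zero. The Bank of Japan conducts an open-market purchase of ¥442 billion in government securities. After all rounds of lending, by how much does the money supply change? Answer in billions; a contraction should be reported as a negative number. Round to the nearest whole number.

¥11050 billion

The simple money multiplier is m = 1/rr = 1/0.04 = 25.
An open-market purchase increases the monetary base by 442 billion, so ΔM = m × ΔMB = 25 × 442 = 11050 billion.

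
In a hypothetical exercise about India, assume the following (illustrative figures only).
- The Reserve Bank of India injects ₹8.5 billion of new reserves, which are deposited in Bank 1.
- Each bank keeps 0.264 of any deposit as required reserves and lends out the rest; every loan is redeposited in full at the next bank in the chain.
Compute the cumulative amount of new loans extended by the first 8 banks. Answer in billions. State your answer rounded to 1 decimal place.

Bank i lends (1 − rr)^i of the original deposit: Bank 1 lends 8.5·0.7360 = 6.2560, Bank 2 lends 8.5·0.7360² ≈ 4.6044, and so on.
Summing a geometric series: total = 8.5·[0.7360·(1 − 0.7360^8) / (1 − 0.7360)] ≈ 21.6566 billion.

₹21.7 billion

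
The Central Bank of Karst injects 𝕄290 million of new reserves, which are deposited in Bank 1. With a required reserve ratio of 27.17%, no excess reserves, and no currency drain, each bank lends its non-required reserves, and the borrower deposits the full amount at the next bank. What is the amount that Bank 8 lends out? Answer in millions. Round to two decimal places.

𝕄22.96 million

Each bank lends a fraction (1 − rr) = 0.7283 of the deposit it receives, so Bank 8 receives 290·0.7283^7 and lends 290·0.7283^8 ≈ 22.9552 million.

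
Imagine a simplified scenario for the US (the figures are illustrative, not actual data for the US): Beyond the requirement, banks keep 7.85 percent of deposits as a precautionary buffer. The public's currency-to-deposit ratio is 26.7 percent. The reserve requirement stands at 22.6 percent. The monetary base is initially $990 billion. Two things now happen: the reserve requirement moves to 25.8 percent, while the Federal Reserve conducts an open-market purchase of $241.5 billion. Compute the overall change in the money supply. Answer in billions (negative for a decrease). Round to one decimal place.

Before: m₁ = (1 + 0.267) / (0.226 + 0.0785 + 0.267) ≈ 2.216973, MB₁ = 990, so M₁ = 2.216973 × 990 ≈ 2194.8033 billion.
After: m₂ = (1 + 0.267) / (0.258 + 0.0785 + 0.267) ≈ 2.099420, MB₂ = 990 + 241.5 = 1231.5, so M₂ = 2.099420 × 1231.5 ≈ 2585.4357 billion.
ΔM = M₂ − M₁ = 2585.4357 − 2194.8033 = 390.6324 billion.

$390.6 billion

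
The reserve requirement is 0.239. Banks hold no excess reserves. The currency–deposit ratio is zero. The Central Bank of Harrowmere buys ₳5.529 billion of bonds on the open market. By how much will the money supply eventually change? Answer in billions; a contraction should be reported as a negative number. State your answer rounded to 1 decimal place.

The simple money multiplier is m = 1/rr = 1/0.239 ≈ 4.1841.
An open-market purchase increases the monetary base by 5.529 billion, so ΔM = m × ΔMB = 4.1841 × 5.529 ≈ 23.1339 billion.

₳23.1 billion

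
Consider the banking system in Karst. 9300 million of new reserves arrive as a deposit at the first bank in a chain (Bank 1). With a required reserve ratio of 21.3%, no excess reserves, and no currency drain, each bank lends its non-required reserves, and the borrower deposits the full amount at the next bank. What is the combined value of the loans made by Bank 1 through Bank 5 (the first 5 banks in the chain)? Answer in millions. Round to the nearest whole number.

Bank i lends (1 − rr)^i of the original deposit: Bank 1 lends 9300·0.7870 = 7319.1000, Bank 2 lends 9300·0.7870² = 5760.1317, and so on.
Summing a geometric series: total = 9300·[0.7870·(1 − 0.7870^5) / (1 − 0.7870)] ≈ 23987.8406 million.

23988 million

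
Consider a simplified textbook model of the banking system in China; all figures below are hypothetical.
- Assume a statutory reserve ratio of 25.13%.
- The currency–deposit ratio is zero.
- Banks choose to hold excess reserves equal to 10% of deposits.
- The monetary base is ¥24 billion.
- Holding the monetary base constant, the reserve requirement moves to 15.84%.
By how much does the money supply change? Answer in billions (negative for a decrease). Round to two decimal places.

Initially m₁ = 1 / (0.2513 + 0.1) ≈ 2.84657, so M₁ = 2.84657 × 24 ≈ 68.3177 billion.
After the change m₂ = 1 / (0.1584 + 0.1) ≈ 3.86997, so M₂ = 3.86997 × 24 ≈ 92.8793 billion.
ΔM = M₂ − M₁ = 92.8793 − 68.3177 = 24.5616 billion.

¥24.56 billion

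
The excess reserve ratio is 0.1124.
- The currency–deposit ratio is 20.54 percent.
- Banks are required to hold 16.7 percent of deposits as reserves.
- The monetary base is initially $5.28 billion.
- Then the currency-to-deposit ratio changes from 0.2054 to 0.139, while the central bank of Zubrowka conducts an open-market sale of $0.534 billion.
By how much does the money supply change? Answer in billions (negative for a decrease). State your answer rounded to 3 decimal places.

Before: m₁ = (1 + 0.2054) / (0.167 + 0.1124 + 0.2054) ≈ 2.48639, MB₁ = 5.28, so M₁ = 2.48639 × 5.28 ≈ 13.1281 billion.
After: m₂ = (1 + 0.139) / (0.167 + 0.1124 + 0.139) ≈ 2.72228, MB₂ = 5.28 − 0.534 = 4.746, so M₂ = 2.72228 × 4.746 ≈ 12.9199 billion.
ΔM = M₂ − M₁ = 12.9199 − 13.1281 = -0.2082 billion.

-0.208 billion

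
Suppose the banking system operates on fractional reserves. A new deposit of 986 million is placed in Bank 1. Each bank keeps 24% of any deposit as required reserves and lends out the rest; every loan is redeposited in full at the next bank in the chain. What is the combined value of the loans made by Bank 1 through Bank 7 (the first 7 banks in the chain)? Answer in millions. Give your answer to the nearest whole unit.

2665 million

Bank i lends (1 − rr)^i of the original deposit: Bank 1 lends 986·0.7600 = 749.3600, Bank 2 lends 986·0.7600² = 569.5136, and so on.
Summing a geometric series: total = 986·[0.7600·(1 − 0.7600^7) / (1 − 0.7600)] ≈ 2665.0615 million.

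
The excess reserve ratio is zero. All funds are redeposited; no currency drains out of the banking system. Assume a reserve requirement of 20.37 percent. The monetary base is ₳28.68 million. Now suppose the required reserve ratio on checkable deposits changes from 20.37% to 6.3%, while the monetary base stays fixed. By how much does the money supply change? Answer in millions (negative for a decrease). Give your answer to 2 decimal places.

₳314.44 million

Initially m₁ = 1 / (0.2037) ≈ 4.90918, so M₁ = 4.90918 × 28.68 ≈ 140.7953 million.
After the change m₂ = 1 / (0.063) ≈ 15.87302, so M₂ = 15.87302 × 28.68 ≈ 455.2382 million.
ΔM = M₂ − M₁ = 455.2382 − 140.7953 = 314.4429 million.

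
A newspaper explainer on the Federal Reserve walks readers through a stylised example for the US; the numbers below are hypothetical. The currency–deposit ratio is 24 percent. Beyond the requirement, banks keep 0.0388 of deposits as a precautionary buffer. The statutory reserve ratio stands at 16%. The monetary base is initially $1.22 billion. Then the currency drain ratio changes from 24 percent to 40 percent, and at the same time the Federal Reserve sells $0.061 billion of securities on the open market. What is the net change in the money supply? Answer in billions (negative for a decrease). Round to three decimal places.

Before: m₁ = (1 + 0.24) / (0.16 + 0.0388 + 0.24) ≈ 2.82589, MB₁ = 1.22, so M₁ = 2.82589 × 1.22 ≈ 3.4476 billion.
After: m₂ = (1 + 0.4) / (0.16 + 0.0388 + 0.4) ≈ 2.33801, MB₂ = 1.22 − 0.061 = 1.159, so M₂ = 2.33801 × 1.159 ≈ 2.7098 billion.
ΔM = M₂ − M₁ = 2.7098 − 3.4476 = -0.7378 billion.

-0.738 billion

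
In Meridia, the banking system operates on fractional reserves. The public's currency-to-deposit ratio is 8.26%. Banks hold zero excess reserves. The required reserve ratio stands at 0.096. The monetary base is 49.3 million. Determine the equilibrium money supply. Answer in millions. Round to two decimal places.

298.84 million

The money multiplier is m = (1 + c) / (rr + c) = (1 + 0.0826) / (0.096 + 0.0826) ≈ 6.06159.
So M = m × MB = 6.06159 × 49.3 ≈ 298.8364 million.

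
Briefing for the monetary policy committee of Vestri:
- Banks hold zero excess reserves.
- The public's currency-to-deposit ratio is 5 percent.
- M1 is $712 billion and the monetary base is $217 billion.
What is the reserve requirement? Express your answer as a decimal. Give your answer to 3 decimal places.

0.270

Using m = M/MB = 712/217 ≈ 3.281106. Since m = (1 + c)/(c + rr + e), the denominator satisfies c + rr + e = (1 + c)/m = (1 + 0.05) / 3.281106 ≈ 0.320014.
With c = 0.05 and e = 0, the reserve requirement is 0.320014 − 0.05 − 0 = 0.270014.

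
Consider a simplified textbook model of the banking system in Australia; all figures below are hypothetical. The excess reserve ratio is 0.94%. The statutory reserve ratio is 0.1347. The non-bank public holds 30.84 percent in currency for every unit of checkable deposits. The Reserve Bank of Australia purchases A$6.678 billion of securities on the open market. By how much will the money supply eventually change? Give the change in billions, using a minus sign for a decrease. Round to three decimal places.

A$19.309 billion

The money multiplier is m = (1 + c) / (rr + e + c) = (1 + 0.3084) / (0.1347 + 0.0094 + 0.3084) ≈ 2.89149.
The purchase adds 6.678 billion of base, so ΔM = m × ΔMB = 2.89149 × (+6.678) ≈ 19.3094 billion.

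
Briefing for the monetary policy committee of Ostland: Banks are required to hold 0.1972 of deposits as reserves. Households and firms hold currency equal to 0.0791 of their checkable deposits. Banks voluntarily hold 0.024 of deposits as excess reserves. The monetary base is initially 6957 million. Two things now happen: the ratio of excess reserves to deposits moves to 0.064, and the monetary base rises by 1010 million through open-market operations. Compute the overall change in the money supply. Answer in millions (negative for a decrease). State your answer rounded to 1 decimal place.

Before: m₁ = (1 + 0.0791) / (0.1972 + 0.024 + 0.0791) ≈ 3.593407, MB₁ = 6957, so M₁ = 3.593407 × 6957 ≈ 24999.3325 million.
After: m₂ = (1 + 0.0791) / (0.1972 + 0.064 + 0.0791) ≈ 3.171026, MB₂ = 6957 + 1010 = 7967, so M₂ = 3.171026 × 7967 ≈ 25263.5641 million.
ΔM = M₂ − M₁ = 25263.5641 − 24999.3325 = 264.2316 million.

264.2 million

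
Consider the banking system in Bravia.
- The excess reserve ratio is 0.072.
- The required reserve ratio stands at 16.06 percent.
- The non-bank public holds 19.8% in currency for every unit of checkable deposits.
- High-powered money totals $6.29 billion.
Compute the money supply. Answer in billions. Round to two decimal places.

$17.50 billion

The money multiplier is m = (1 + c) / (rr + e + c) = (1 + 0.198) / (0.1606 + 0.072 + 0.198) ≈ 2.7822.
So M = m × MB = 2.7822 × 6.29 ≈ 17.5 billion.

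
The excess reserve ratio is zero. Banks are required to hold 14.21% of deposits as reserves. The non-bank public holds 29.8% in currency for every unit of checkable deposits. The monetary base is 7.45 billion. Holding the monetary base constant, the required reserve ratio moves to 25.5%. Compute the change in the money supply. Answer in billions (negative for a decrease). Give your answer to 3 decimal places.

-4.486 billion

Initially m₁ = (1 + 0.298) / (0.1421 + 0.298) ≈ 2.94933, so M₁ = 2.94933 × 7.45 ≈ 21.9725 billion.
After the change m₂ = (1 + 0.298) / (0.255 + 0.298) ≈ 2.34720, so M₂ = 2.34720 × 7.45 ≈ 17.4866 billion.
ΔM = M₂ − M₁ = 17.4866 − 21.9725 = -4.4859 billion.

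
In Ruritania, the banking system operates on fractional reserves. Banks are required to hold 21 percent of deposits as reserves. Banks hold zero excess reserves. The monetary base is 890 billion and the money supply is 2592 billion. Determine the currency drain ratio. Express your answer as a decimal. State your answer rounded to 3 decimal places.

0.203

Using m = M/MB = 2592/890 ≈ 2.912360. From m = (1 + c)/(c + rr + e), rearranging gives 1 + c = m·(c + rr + e), so c·(1 − m) = m·(rr + e) − 1.
Hence c = [m·(rr + e) − 1]/(1 − m) = [2.912360 × (0.21 + 0) − 1] / (1 − 2.912360) ≈ 0.203102.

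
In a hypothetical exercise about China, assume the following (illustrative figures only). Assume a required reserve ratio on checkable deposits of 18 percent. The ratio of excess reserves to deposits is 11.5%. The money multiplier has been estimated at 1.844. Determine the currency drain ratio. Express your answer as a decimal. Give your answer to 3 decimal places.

Using m = 1.844. From m = (1 + c)/(c + rr + e), rearranging gives 1 + c = m·(c + rr + e), so c·(1 − m) = m·(rr + e) − 1.
Hence c = [m·(rr + e) − 1]/(1 − m) = [1.844 × (0.18 + 0.115) − 1] / (1 − 1.844) ≈ 0.540308.

0.540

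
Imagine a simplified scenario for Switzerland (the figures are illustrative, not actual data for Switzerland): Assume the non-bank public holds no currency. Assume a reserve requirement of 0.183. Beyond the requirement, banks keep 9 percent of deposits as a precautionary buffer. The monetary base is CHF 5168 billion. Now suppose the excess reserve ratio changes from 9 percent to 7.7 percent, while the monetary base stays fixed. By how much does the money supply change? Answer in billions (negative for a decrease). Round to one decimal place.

Initially m₁ = 1 / (0.183 + 0.09) ≈ 3.663004, so M₁ = 3.663004 × 5168 ≈ 18930.4047 billion.
After the change m₂ = 1 / (0.183 + 0.077) ≈ 3.846154, so M₂ = 3.846154 × 5168 ≈ 19876.9239 billion.
ΔM = M₂ − M₁ = 19876.9239 − 18930.4047 = 946.5192 billion.

CHF 946.5 billion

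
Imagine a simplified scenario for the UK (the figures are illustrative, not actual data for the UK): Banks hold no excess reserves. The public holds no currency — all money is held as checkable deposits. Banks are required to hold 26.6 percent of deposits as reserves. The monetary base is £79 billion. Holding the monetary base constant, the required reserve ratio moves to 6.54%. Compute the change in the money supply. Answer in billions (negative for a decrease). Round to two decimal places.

Initially m₁ = 1 / (0.266) ≈ 3.75940, so M₁ = 3.75940 × 79 = 296.9926 billion.
After the change m₂ = 1 / (0.0654) ≈ 15.29052, so M₂ = 15.29052 × 79 ≈ 1207.9511 billion.
ΔM = M₂ − M₁ = 1207.9511 − 296.9926 = 910.9585 billion.

£910.96 billion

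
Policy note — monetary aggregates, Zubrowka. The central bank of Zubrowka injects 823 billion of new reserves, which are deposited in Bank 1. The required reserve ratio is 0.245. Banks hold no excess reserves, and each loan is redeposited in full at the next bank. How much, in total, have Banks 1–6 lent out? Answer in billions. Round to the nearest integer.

Bank i lends (1 − rr)^i of the original deposit: Bank 1 lends 823·0.7550 = 621.3650, Bank 2 lends 823·0.7550² ≈ 469.1306, and so on.
Summing a geometric series: total = 823·[0.7550·(1 − 0.7550^6) / (1 − 0.7550)] ≈ 2066.4384 billion.

2066 billion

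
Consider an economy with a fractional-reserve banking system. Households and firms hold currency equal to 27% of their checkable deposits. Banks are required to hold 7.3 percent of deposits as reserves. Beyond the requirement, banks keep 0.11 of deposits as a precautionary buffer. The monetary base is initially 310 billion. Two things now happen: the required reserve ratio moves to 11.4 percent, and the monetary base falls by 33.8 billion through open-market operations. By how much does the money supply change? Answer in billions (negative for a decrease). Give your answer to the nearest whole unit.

-159 billion

Before: m₁ = (1 + 0.27) / (0.073 + 0.11 + 0.27) ≈ 2.8035, MB₁ = 310, so M₁ = 2.8035 × 310 = 869.085 billion.
After: m₂ = (1 + 0.27) / (0.114 + 0.11 + 0.27) ≈ 2.5709, MB₂ = 310 − 33.8 = 276.2, so M₂ = 2.5709 × 276.2 ≈ 710.0826 billion.
ΔM = M₂ − M₁ = 710.0826 − 869.085 = -159.0024 billion.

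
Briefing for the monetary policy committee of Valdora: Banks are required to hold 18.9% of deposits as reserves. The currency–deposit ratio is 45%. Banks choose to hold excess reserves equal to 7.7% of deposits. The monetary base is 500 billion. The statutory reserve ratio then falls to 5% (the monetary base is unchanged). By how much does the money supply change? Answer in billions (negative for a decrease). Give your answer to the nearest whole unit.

244 billion

Initially m₁ = (1 + 0.45) / (0.189 + 0.077 + 0.45) ≈ 2.0251, so M₁ = 2.0251 × 500 = 1012.55 billion.
After the change m₂ = (1 + 0.45) / (0.05 + 0.077 + 0.45) ≈ 2.5130, so M₂ = 2.5130 × 500 = 1256.5 billion.
ΔM = M₂ − M₁ = 1256.5 − 1012.55 = 243.95 billion.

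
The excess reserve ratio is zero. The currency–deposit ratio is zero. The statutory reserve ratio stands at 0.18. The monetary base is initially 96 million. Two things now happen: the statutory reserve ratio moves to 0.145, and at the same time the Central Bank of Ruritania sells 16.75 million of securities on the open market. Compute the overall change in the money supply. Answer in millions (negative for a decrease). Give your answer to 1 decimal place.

13.2 million

Before: m₁ = 1 / (0.18) ≈ 5.5556, MB₁ = 96, so M₁ = 5.5556 × 96 = 533.3376 million.
After: m₂ = 1 / (0.145) ≈ 6.8966, MB₂ = 96 − 16.75 = 79.25, so M₂ = 6.8966 × 79.25 ≈ 546.5556 million.
ΔM = M₂ − M₁ = 546.5556 − 533.3376 = 13.218 million.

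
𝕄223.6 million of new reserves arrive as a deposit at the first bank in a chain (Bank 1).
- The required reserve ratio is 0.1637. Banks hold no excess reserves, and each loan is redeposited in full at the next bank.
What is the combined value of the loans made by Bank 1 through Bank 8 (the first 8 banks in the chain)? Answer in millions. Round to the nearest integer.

𝕄869 million

Bank i lends (1 − rr)^i of the original deposit: Bank 1 lends 223.6·0.8363 ≈ 186.9967, Bank 2 lends 223.6·0.8363² ≈ 156.3853, and so on.
Summing a geometric series: total = 223.6·[0.8363·(1 − 0.8363^8) / (1 − 0.8363)] ≈ 868.9866 million.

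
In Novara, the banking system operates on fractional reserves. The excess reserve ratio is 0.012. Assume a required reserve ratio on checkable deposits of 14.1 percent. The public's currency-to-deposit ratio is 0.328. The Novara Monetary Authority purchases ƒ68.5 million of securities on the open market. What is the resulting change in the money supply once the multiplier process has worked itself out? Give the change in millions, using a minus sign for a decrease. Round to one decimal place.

The money multiplier is m = (1 + c) / (rr + e + c) = (1 + 0.328) / (0.141 + 0.012 + 0.328) ≈ 2.7609.
The purchase adds 68.5 million of base, so ΔM = m × ΔMB = 2.7609 × (+68.5) ≈ 189.1216 million.

ƒ189.1 million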